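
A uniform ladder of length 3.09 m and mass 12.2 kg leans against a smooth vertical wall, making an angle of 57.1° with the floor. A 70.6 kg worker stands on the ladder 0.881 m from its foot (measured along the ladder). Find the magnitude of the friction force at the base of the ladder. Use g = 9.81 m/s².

f ≈ 166 N

Sum moments about the foot of the ladder (the floor normal and friction both act there and drop out).
Ladder weight 12.2×9.81 = 119.7 N acts at 1.545 m along the ladder; its horizontal arm is 1.545·cos57.1° = 0.8392 m → τ = 100.5 N·m clockwise.
Worker: 70.6×9.81 = 692.6 N at 0.881 m → arm 0.4785 m → τ = 331.4 N·m clockwise.
Wall normal N acts horizontally at the top; its moment arm is the height L sinθ = 3.09·sin57.1° = 2.594 m, counterclockwise.
Setting net torque to zero: N × 2.594 = 431.9 → N = 166 N.
ΣFx = 0: friction at the foot balances the wall's push, so f = N_wall = 166 N.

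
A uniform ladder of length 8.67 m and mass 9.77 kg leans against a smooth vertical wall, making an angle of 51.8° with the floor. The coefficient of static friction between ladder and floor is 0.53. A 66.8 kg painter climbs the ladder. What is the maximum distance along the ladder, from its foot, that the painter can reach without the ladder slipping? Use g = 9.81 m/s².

d ≈ 6.06 m

Take moments about the foot of the ladder.
Ladder weight 9.77×9.81 = 95.84 N acts at 4.335 m along the ladder; its horizontal arm is 4.335·cos51.8° = 2.681 m → τ = 256.9 N·m clockwise.
Painter weight 66.8×9.81 = 655.3 N at distance d → arm d·cos51.8° → τ = 655.3·d·0.6184 clockwise.
Wall normal N at the top has arm L sinθ = 6.813 m counterclockwise, so Στ = 0 gives N·6.813 = 256.9 + 405.2·d.
ΣFy = 0 ⇒ N_floor = 751.1 N, so the maximum friction is μ_s·N_floor = 0.53×751.1 = 398.1 N. ΣFx = 0 ⇒ N_wall = f, so at the slipping point N = 398.1 N.
Substituting: 398.1×6.813 = 256.9 + 405.2·d ⇒ d = (2712 − 256.9) / 405.2 = 6.06 m.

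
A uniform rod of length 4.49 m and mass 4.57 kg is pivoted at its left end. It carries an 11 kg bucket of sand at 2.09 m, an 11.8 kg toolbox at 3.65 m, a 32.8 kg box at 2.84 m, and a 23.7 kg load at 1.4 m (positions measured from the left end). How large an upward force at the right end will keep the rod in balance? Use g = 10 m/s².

Sum moments about the left end (the unknown pivot reaction has zero arm there).
Beam weight: 4.57 × 10 = 45.7 N down at 2.245 m → arm 2.245 m, τ = 45.7 × 2.245 = 102.6 N·m clockwise.
Bucket of sand: 11 × 10 = 110 N down at 2.09 m → arm 2.09 m, τ = 110 × 2.09 = 229.9 N·m clockwise.
Toolbox: 11.8 × 10 = 118 N down at 3.65 m → arm 3.65 m, τ = 118 × 3.65 = 430.7 N·m clockwise.
Box: 32.8 × 10 = 328 N down at 2.84 m → arm 2.84 m, τ = 328 × 2.84 = 931.5 N·m clockwise.
Load: 23.7 × 10 = 237 N down at 1.4 m → arm 1.4 m, τ = 237 × 1.4 = 331.8 N·m clockwise.
Net moment of the loads = 2026 N·m clockwise.
The upward force F acts at the right end, arm 4.49 m, giving F × 4.49 counterclockwise.
Setting net torque to zero: F × 4.49 = 2026 → F = 2026 / 4.49 = 451 N.

F ≈ 451 N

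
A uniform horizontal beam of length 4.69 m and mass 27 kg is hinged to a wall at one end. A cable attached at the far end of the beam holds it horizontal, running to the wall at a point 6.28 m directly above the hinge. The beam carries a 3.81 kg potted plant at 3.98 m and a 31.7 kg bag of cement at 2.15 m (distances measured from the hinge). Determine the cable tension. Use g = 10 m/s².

T ≈ 390 N

About the hinge:
Beam weight: 27 × 10 = 270 N down at 2.345 m → arm 2.345 m, τ = 270 × 2.345 = 633.2 N·m clockwise.
Potted plant: 3.81 × 10 = 38.1 N down at 3.98 m → arm 3.98 m, τ = 38.1 × 3.98 = 151.6 N·m clockwise.
Bag of cement: 31.7 × 10 = 317 N down at 2.15 m → arm 2.15 m, τ = 317 × 2.15 = 681.5 N·m clockwise.
Total clockwise load moment = 1466 N·m.
The cable tension T acts at 4.69 m; only its component perpendicular to the beam, T sinθ, produces torque. sinθ = h/√(h²+d²) = 6.28/√(6.28²+4.69²) = 0.8012.
For rotational equilibrium, T × 4.69 × 0.8012 = 1466, so T = 1466 / 3.758 = 390 N.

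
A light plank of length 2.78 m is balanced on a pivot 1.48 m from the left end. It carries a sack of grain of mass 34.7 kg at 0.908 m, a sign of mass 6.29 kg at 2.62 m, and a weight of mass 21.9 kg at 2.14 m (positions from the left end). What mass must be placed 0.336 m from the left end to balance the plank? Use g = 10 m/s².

Taking torques about the pivot (at 1.48 m from the left end):
Sack of grain: 34.7 × 10 = 347 N down at 0.908 m → arm 0.572 m, τ = 347 × 0.572 = 198.5 N·m counterclockwise.
Sign: 6.29 × 10 = 62.9 N down at 2.62 m → arm 1.14 m, τ = 62.9 × 1.14 = 71.71 N·m clockwise.
Weight: 21.9 × 10 = 219 N down at 2.14 m → arm 0.66 m, τ = 219 × 0.66 = 144.5 N·m clockwise.
Net moment of known loads = 17.71 N·m clockwise.
An unknown mass m at 0.336 m has arm 1.144 m; its moment is m·g·1.144 counterclockwise.
Στ = 0 ⇒ m × 10 × 1.144 = 17.71 ⇒ m = 17.71 / (10 × 1.144) = 1.55 kg.

m ≈ 1.55 kg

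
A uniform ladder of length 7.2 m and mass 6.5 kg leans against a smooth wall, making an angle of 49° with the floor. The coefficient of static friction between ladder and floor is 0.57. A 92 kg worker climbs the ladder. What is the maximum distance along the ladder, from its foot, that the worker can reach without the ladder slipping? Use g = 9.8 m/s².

d ≈ 4.8 m

Sum moments about the foot of the ladder (the floor normal and friction both act there and drop out).
Ladder weight 6.5×9.8 = 63.7 N acts at 3.6 m along the ladder; its horizontal arm is 3.6·cos49° = 2.362 m → τ = 150.5 N·m clockwise.
Worker weight 92×9.8 = 901.6 N at distance d → arm d·cos49° → τ = 901.6·d·0.6561 clockwise.
Wall normal N at the top has arm L sinθ = 5.434 m counterclockwise, so Στ = 0 gives N·5.434 = 150.5 + 591.5·d.
ΣFy = 0 ⇒ N_floor = 965.3 N, so the maximum friction is μ_s·N_floor = 0.57×965.3 = 550.2 N. ΣFx = 0 ⇒ N_wall = f, so at the slipping point N = 550.2 N.
Substituting: 550.2×5.434 = 150.5 + 591.5·d ⇒ d = (2990 − 150.5) / 591.5 = 4.8 m.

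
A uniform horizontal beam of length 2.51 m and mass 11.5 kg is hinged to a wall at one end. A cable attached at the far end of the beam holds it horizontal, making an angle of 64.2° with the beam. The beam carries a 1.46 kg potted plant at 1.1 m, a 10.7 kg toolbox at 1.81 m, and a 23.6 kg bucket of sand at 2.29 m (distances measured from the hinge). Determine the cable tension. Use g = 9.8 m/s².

T ≈ 388 N

Take moments about the hinge.
Beam weight: 11.5 × 9.8 = 112.7 N down at 1.255 m → arm 1.255 m, τ = 112.7 × 1.255 = 141.4 N·m clockwise.
Potted plant: 1.46 × 9.8 = 14.31 N down at 1.1 m → arm 1.1 m, τ = 14.31 × 1.1 = 15.74 N·m clockwise.
Toolbox: 10.7 × 9.8 = 104.9 N down at 1.81 m → arm 1.81 m, τ = 104.9 × 1.81 = 189.9 N·m clockwise.
Bucket of sand: 23.6 × 9.8 = 231.3 N down at 2.29 m → arm 2.29 m, τ = 231.3 × 2.29 = 529.7 N·m clockwise.
Total clockwise load moment = 876.7 N·m.
The cable tension T acts at 2.51 m; only its component perpendicular to the beam, T sinθ, produces torque. sin 64.2° = 0.9003.
For rotational equilibrium, T × 2.51 × 0.9003 = 876.7, so T = 876.7 / 2.26 = 388 N.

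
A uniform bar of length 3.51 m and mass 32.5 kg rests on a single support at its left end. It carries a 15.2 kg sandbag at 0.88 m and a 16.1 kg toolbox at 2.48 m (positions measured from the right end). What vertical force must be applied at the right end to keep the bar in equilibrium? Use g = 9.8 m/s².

F ≈ 317 N

Take moments about the left end.
Beam weight: 32.5 × 9.8 = 318.5 N down at 1.755 m → arm 1.755 m, τ = 318.5 × 1.755 = 559 N·m clockwise.
Sandbag: 15.2 × 9.8 = 149 N down at 0.88 m → arm 2.63 m, τ = 149 × 2.63 = 391.9 N·m clockwise.
Toolbox: 16.1 × 9.8 = 157.8 N down at 2.48 m → arm 1.03 m, τ = 157.8 × 1.03 = 162.5 N·m clockwise.
Net moment of the loads = 1113 N·m clockwise.
The upward force F acts at the right end, arm 3.51 m, giving F × 3.51 counterclockwise.
Setting net torque to zero: F × 3.51 = 1113 → F = 1113 / 3.51 = 317 N.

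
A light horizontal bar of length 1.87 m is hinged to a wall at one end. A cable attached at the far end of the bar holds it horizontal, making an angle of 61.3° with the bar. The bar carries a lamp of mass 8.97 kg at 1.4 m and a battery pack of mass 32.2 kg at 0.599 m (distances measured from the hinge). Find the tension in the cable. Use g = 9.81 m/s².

Choose the hinge as the axis so the unknown hinge reaction has zero arm there.
Lamp: 8.97 × 9.81 = 88 N down at 1.4 m → arm 1.4 m, τ = 88 × 1.4 = 123.2 N·m clockwise.
Battery pack: 32.2 × 9.81 = 315.9 N down at 0.599 m → arm 0.599 m, τ = 315.9 × 0.599 = 189.2 N·m clockwise.
Total clockwise load moment = 312.4 N·m.
The cable tension T acts at 1.87 m; only its component perpendicular to the bar, T sinθ, produces torque. sin 61.3° = 0.8771.
Setting net torque to zero: T × 1.87 × 0.8771 = 312.4 → T = 312.4 / 1.64 = 190 N.

T ≈ 190 N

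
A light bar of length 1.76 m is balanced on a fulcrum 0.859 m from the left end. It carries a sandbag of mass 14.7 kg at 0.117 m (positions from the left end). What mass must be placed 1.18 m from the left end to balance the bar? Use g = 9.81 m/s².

m ≈ 34 kg

Sum moments about the fulcrum (at 0.859 m from the left end) (the support reaction has zero arm there).
Sandbag: 14.7 × 9.81 = 144.2 N down at 0.117 m → arm 0.742 m, τ = 144.2 × 0.742 = 107 N·m counterclockwise.
Net moment of known loads = 107 N·m counterclockwise.
An unknown mass m at 1.18 m has arm 0.321 m; its moment is m·g·0.321 clockwise.
Balancing moments: m × 9.81 × 0.321 = 107, giving m = 107 / (9.81 × 0.321) = 34 kg.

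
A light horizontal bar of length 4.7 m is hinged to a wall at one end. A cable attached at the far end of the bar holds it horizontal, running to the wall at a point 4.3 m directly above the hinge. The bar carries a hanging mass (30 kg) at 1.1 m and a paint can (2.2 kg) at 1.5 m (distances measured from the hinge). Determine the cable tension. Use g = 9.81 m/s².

Take moments about the hinge.
Hanging mass: 30 × 9.81 = 294.3 N down at 1.1 m → arm 1.1 m, τ = 294.3 × 1.1 = 323.7 N·m clockwise.
Paint can: 2.2 × 9.81 = 21.58 N down at 1.5 m → arm 1.5 m, τ = 21.58 × 1.5 = 32.37 N·m clockwise.
Total clockwise load moment = 356.1 N·m.
The cable tension T acts at 4.7 m; only its component perpendicular to the bar, T sinθ, produces torque. sinθ = h/√(h²+d²) = 4.3/√(4.3²+4.7²) = 0.675.
Στ = 0 ⇒ T × 4.7 × 0.675 = 356.1 ⇒ T = 356.1 / 3.173 = 112 N.

T ≈ 112 N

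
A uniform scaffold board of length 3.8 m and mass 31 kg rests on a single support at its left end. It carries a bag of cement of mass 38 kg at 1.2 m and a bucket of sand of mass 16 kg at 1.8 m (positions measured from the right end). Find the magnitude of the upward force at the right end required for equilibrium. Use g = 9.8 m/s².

Taking torques about the left end:
Beam weight: 31 × 9.8 = 303.8 N down at 1.9 m → arm 1.9 m, τ = 303.8 × 1.9 = 577.2 N·m clockwise.
Bag of cement: 38 × 9.8 = 372.4 N down at 1.2 m → arm 2.6 m, τ = 372.4 × 2.6 = 968.2 N·m clockwise.
Bucket of sand: 16 × 9.8 = 156.8 N down at 1.8 m → arm 2 m, τ = 156.8 × 2 = 313.6 N·m clockwise.
Net moment of the loads = 1859 N·m clockwise.
The upward force F acts at the right end, arm 3.8 m, giving F × 3.8 counterclockwise.
For rotational equilibrium, F × 3.8 = 1859, so F = 1859 / 3.8 = 489 N.

F ≈ 489 N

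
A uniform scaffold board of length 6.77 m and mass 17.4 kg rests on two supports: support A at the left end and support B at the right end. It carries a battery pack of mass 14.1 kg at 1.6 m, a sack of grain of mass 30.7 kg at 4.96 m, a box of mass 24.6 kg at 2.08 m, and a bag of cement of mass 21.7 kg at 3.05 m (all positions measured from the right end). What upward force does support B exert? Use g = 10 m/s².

Taking torques about support A:
Beam weight: 17.4 × 10 = 174 N down at 3.385 m → arm 3.385 m, τ = 174 × 3.385 = 589 N·m clockwise.
Battery pack: 14.1 × 10 = 141 N down at 1.6 m → arm 5.17 m, τ = 141 × 5.17 = 729 N·m clockwise.
Sack of grain: 30.7 × 10 = 307 N down at 4.96 m → arm 1.81 m, τ = 307 × 1.81 = 555.7 N·m clockwise.
Box: 24.6 × 10 = 246 N down at 2.08 m → arm 4.69 m, τ = 246 × 4.69 = 1154 N·m clockwise.
Bag of cement: 21.7 × 10 = 217 N down at 3.05 m → arm 3.72 m, τ = 217 × 3.72 = 807.2 N·m clockwise.
Net load moment about support A = 3835 N·m clockwise.
Reaction R at support B is upward at 0 m, arm 6.77 m → moment R × 6.77 counterclockwise.
For rotational equilibrium, R × 6.77 = 3835, so R = 566 N.

R_B ≈ 566 N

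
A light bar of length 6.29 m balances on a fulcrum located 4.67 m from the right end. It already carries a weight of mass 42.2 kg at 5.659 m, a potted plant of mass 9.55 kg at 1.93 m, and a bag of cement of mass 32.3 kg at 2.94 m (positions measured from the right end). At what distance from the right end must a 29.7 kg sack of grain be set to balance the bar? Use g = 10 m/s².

Sum moments about the fulcrum (at 4.67 m from the right end) (the support reaction has zero arm there).
Weight: 42.2 × 10 = 422 N down at 5.659 m → arm 0.989 m, τ = 422 × 0.989 = 417.4 N·m counterclockwise.
Potted plant: 9.55 × 10 = 95.5 N down at 1.93 m → arm 2.74 m, τ = 95.5 × 2.74 = 261.7 N·m clockwise.
Bag of cement: 32.3 × 10 = 323 N down at 2.94 m → arm 1.73 m, τ = 323 × 1.73 = 558.8 N·m clockwise.
Net moment of existing loads = 403.1 N·m clockwise.
The sack of grain weighs 29.7 × 10 = 297 N and must supply an equal counterclockwise moment, so its lever arm about the fulcrum is 403.1 / 297 = 1.36 m.
That puts it at 4.67 + 1.36 = 6.03 m from the right end.

x ≈ 6.03 m from the right end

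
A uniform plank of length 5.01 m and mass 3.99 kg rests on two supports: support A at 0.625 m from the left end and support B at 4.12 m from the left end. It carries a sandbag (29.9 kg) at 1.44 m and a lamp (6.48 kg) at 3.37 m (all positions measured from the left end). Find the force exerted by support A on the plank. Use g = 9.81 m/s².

R_A ≈ 257 N

Choose support B as the axis so its reaction then has zero moment arm.
Beam weight: 3.99 × 9.81 = 39.14 N down at 2.505 m → arm 1.615 m, τ = 39.14 × 1.615 = 63.21 N·m counterclockwise.
Sandbag: 29.9 × 9.81 = 293.3 N down at 1.44 m → arm 2.68 m, τ = 293.3 × 2.68 = 786 N·m counterclockwise.
Lamp: 6.48 × 9.81 = 63.57 N down at 3.37 m → arm 0.75 m, τ = 63.57 × 0.75 = 47.68 N·m counterclockwise.
Net load moment about support B = 896.9 N·m counterclockwise.
Reaction R at support A is upward at 0.625 m, arm 3.495 m → moment R × 3.495 clockwise.
Στ = 0 ⇒ R × 3.495 = 896.9 ⇒ R = 257 N.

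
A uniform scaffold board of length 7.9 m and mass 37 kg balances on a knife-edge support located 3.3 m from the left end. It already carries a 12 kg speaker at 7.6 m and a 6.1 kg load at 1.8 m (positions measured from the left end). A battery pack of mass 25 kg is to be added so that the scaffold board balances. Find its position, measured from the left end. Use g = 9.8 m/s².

About the knife-edge support (at 3.3 m from the left end):
Beam weight: 37 × 9.8 = 362.6 N down at 3.95 m → arm 0.65 m, τ = 362.6 × 0.65 = 235.7 N·m clockwise.
Speaker: 12 × 9.8 = 117.6 N down at 7.6 m → arm 4.3 m, τ = 117.6 × 4.3 = 505.7 N·m clockwise.
Load: 6.1 × 9.8 = 59.78 N down at 1.8 m → arm 1.5 m, τ = 59.78 × 1.5 = 89.67 N·m counterclockwise.
Net moment of existing loads = 651.7 N·m clockwise.
The battery pack weighs 25 × 9.8 = 245 N and must supply an equal counterclockwise moment, so its lever arm about the knife-edge support is 651.7 / 245 = 2.66 m.
That puts it at 3.3 − 2.66 = 0.64 m from the left end.

x ≈ 0.64 m from the left end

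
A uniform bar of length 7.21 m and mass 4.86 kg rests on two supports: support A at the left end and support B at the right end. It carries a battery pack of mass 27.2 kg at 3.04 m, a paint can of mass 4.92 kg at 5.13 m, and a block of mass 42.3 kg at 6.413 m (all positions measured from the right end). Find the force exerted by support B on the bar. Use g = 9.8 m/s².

Taking torques about support A:
Beam weight: 4.86 × 9.8 = 47.63 N down at 3.605 m → arm 3.605 m, τ = 47.63 × 3.605 = 171.7 N·m clockwise.
Battery pack: 27.2 × 9.8 = 266.6 N down at 3.04 m → arm 4.17 m, τ = 266.6 × 4.17 = 1112 N·m clockwise.
Paint can: 4.92 × 9.8 = 48.22 N down at 5.13 m → arm 2.08 m, τ = 48.22 × 2.08 = 100.3 N·m clockwise.
Block: 42.3 × 9.8 = 414.5 N down at 6.413 m → arm 0.797 m, τ = 414.5 × 0.797 = 330.4 N·m clockwise.
Net load moment about support A = 1714 N·m clockwise.
Reaction R at support B is upward at 0 m, arm 7.21 m → moment R × 7.21 counterclockwise.
Στ = 0 ⇒ R × 7.21 = 1714 ⇒ R = 238 N.

R_B ≈ 238 N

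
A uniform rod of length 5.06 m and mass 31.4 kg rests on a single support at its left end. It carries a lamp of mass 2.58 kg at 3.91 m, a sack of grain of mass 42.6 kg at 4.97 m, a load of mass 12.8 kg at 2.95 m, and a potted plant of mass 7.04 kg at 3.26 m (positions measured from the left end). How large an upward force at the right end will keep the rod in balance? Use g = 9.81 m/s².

F ≈ 702 N

About the left end:
Beam weight: 31.4 × 9.81 = 308 N down at 2.53 m → arm 2.53 m, τ = 308 × 2.53 = 779.2 N·m clockwise.
Lamp: 2.58 × 9.81 = 25.31 N down at 3.91 m → arm 3.91 m, τ = 25.31 × 3.91 = 98.96 N·m clockwise.
Sack of grain: 42.6 × 9.81 = 417.9 N down at 4.97 m → arm 4.97 m, τ = 417.9 × 4.97 = 2077 N·m clockwise.
Load: 12.8 × 9.81 = 125.6 N down at 2.95 m → arm 2.95 m, τ = 125.6 × 2.95 = 370.5 N·m clockwise.
Potted plant: 7.04 × 9.81 = 69.06 N down at 3.26 m → arm 3.26 m, τ = 69.06 × 3.26 = 225.1 N·m clockwise.
Net moment of the loads = 3551 N·m clockwise.
The upward force F acts at the right end, arm 5.06 m, giving F × 5.06 counterclockwise.
Setting net torque to zero: F × 5.06 = 3551 → F = 3551 / 5.06 = 702 N.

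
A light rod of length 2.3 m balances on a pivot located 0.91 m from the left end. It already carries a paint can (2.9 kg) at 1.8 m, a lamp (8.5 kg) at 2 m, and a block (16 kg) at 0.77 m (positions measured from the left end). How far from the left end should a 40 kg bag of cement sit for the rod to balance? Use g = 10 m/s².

x ≈ 0.67 m from the left end

Take moments about the pivot (at 0.91 m from the left end).
Paint can: 2.9 × 10 = 29 N down at 1.8 m → arm 0.89 m, τ = 29 × 0.89 = 25.81 N·m clockwise.
Lamp: 8.5 × 10 = 85 N down at 2 m → arm 1.09 m, τ = 85 × 1.09 = 92.65 N·m clockwise.
Block: 16 × 10 = 160 N down at 0.77 m → arm 0.14 m, τ = 160 × 0.14 = 22.4 N·m counterclockwise.
Net moment of existing loads = 96.06 N·m clockwise.
The bag of cement weighs 40 × 10 = 400 N and must supply an equal counterclockwise moment, so its lever arm about the pivot is 96.06 / 400 = 0.24 m.
That puts it at 0.91 − 0.24 = 0.67 m from the left end.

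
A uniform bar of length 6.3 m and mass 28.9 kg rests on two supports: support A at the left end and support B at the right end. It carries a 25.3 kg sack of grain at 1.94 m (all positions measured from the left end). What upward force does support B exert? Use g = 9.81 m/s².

R_B ≈ 218 N

Choose support A as the axis so its reaction then has zero moment arm.
Beam weight: 28.9 × 9.81 = 283.5 N down at 3.15 m → arm 3.15 m, τ = 283.5 × 3.15 = 893 N·m clockwise.
Sack of grain: 25.3 × 9.81 = 248.2 N down at 1.94 m → arm 1.94 m, τ = 248.2 × 1.94 = 481.5 N·m clockwise.
Net load moment about support A = 1374 N·m clockwise.
Reaction R at support B is upward at 6.3 m, arm 6.3 m → moment R × 6.3 counterclockwise.
For rotational equilibrium, R × 6.3 = 1374, so R = 218 N.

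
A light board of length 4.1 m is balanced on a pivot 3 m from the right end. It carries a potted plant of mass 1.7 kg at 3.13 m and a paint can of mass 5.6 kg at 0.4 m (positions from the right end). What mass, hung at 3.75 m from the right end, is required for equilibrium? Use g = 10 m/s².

m ≈ 19.1 kg

Take moments about the pivot (at 3 m from the right end).
Potted plant: 1.7 × 10 = 17 N down at 3.13 m → arm 0.13 m, τ = 17 × 0.13 = 2.21 N·m counterclockwise.
Paint can: 5.6 × 10 = 56 N down at 0.4 m → arm 2.6 m, τ = 56 × 2.6 = 145.6 N·m clockwise.
Net moment of known loads = 143.4 N·m clockwise.
An unknown mass m at 3.75 m has arm 0.75 m; its moment is m·g·0.75 counterclockwise.
Στ = 0 ⇒ m × 10 × 0.75 = 143.4 ⇒ m = 143.4 / (10 × 0.75) = 19.1 kg.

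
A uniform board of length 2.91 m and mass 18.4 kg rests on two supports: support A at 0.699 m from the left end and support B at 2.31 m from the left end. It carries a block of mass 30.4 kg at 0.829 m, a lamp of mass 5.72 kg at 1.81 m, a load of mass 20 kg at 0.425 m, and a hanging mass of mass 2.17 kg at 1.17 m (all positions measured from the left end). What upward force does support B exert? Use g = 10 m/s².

Choose support A as the axis so its reaction then has zero moment arm.
Beam weight: 18.4 × 10 = 184 N down at 1.455 m → arm 0.756 m, τ = 184 × 0.756 = 139.1 N·m clockwise.
Block: 30.4 × 10 = 304 N down at 0.829 m → arm 0.13 m, τ = 304 × 0.13 = 39.52 N·m clockwise.
Lamp: 5.72 × 10 = 57.2 N down at 1.81 m → arm 1.111 m, τ = 57.2 × 1.111 = 63.55 N·m clockwise.
Load: 20 × 10 = 200 N down at 0.425 m → arm 0.274 m, τ = 200 × 0.274 = 54.8 N·m counterclockwise.
Hanging mass: 2.17 × 10 = 21.7 N down at 1.17 m → arm 0.471 m, τ = 21.7 × 0.471 = 10.22 N·m clockwise.
Net load moment about support A = 197.6 N·m clockwise.
Reaction R at support B is upward at 2.31 m, arm 1.611 m → moment R × 1.611 counterclockwise.
Στ = 0 ⇒ R × 1.611 = 197.6 ⇒ R = 123 N.

R_B ≈ 123 N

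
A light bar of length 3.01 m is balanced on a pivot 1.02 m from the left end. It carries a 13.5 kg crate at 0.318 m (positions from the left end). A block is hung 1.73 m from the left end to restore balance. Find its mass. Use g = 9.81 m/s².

m ≈ 13.3 kg

Choose the pivot (at 1.02 m from the left end) as the axis so the support reaction has zero arm there.
Crate: 13.5 × 9.81 = 132.4 N down at 0.318 m → arm 0.702 m, τ = 132.4 × 0.702 = 92.94 N·m counterclockwise.
Net moment of known loads = 92.94 N·m counterclockwise.
An unknown mass m at 1.73 m has arm 0.71 m; its moment is m·g·0.71 clockwise.
Στ = 0 ⇒ m × 9.81 × 0.71 = 92.94 ⇒ m = 92.94 / (9.81 × 0.71) = 13.3 kg.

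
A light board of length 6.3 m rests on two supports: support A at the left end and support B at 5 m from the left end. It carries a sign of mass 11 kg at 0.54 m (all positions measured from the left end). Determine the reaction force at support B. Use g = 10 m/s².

Sum moments about support A (its reaction then has zero moment arm).
Sign: 11 × 10 = 110 N down at 0.54 m → arm 0.54 m, τ = 110 × 0.54 = 59.4 N·m clockwise.
Net load moment about support A = 59.4 N·m clockwise.
Reaction R at support B is upward at 5 m, arm 5 m → moment R × 5 counterclockwise.
Στ = 0 ⇒ R × 5 = 59.4 ⇒ R = 11.9 N.

R_B ≈ 11.9 N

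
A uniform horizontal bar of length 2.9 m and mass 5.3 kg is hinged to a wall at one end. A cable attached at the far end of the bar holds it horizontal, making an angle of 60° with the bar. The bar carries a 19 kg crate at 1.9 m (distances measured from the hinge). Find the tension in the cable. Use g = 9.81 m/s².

T ≈ 171 N

About the hinge:
Beam weight: 5.3 × 9.81 = 51.99 N down at 1.45 m → arm 1.45 m, τ = 51.99 × 1.45 = 75.39 N·m clockwise.
Crate: 19 × 9.81 = 186.4 N down at 1.9 m → arm 1.9 m, τ = 186.4 × 1.9 = 354.2 N·m clockwise.
Total clockwise load moment = 429.6 N·m.
The cable tension T acts at 2.9 m; only its component perpendicular to the bar, T sinθ, produces torque. sin 60° = 0.866.
Setting net torque to zero: T × 2.9 × 0.866 = 429.6 → T = 429.6 / 2.511 = 171 N.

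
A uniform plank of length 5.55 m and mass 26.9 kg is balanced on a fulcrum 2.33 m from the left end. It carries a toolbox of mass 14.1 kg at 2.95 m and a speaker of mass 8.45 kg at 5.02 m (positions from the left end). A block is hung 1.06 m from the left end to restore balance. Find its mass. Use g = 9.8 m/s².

m ≈ 34.2 kg

Taking torques about the fulcrum (at 2.33 m from the left end):
Beam weight: 26.9 × 9.8 = 263.6 N down at 2.775 m → arm 0.445 m, τ = 263.6 × 0.445 = 117.3 N·m clockwise.
Toolbox: 14.1 × 9.8 = 138.2 N down at 2.95 m → arm 0.62 m, τ = 138.2 × 0.62 = 85.68 N·m clockwise.
Speaker: 8.45 × 9.8 = 82.81 N down at 5.02 m → arm 2.69 m, τ = 82.81 × 2.69 = 222.8 N·m clockwise.
Net moment of known loads = 425.8 N·m clockwise.
An unknown mass m at 1.06 m has arm 1.27 m; its moment is m·g·1.27 counterclockwise.
Setting net torque to zero: m × 9.8 × 1.27 = 425.8 → m = 425.8 / (9.8 × 1.27) = 34.2 kg.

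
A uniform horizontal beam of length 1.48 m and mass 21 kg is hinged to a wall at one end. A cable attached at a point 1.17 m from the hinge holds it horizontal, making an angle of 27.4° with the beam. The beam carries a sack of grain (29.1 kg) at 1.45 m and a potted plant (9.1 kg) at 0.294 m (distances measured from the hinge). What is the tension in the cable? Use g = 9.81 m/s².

T ≈ 1100 N

About the hinge:
Beam weight: 21 × 9.81 = 206 N down at 0.74 m → arm 0.74 m, τ = 206 × 0.74 = 152.4 N·m clockwise.
Sack of grain: 29.1 × 9.81 = 285.5 N down at 1.45 m → arm 1.45 m, τ = 285.5 × 1.45 = 414 N·m clockwise.
Potted plant: 9.1 × 9.81 = 89.27 N down at 0.294 m → arm 0.294 m, τ = 89.27 × 0.294 = 26.25 N·m clockwise.
Total clockwise load moment = 592.6 N·m.
The cable tension T acts at 1.17 m; only its component perpendicular to the beam, T sinθ, produces torque. sin 27.4° = 0.4602.
For rotational equilibrium, T × 1.17 × 0.4602 = 592.6, so T = 592.6 / 0.5384 = 1100 N.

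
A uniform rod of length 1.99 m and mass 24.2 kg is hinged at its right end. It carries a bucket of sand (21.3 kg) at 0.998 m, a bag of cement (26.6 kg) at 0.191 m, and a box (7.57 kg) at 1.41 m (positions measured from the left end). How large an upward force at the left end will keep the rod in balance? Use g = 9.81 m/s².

About the right end:
Beam weight: 24.2 × 9.81 = 237.4 N down at 0.995 m → arm 0.995 m, τ = 237.4 × 0.995 = 236.2 N·m counterclockwise.
Bucket of sand: 21.3 × 9.81 = 209 N down at 0.998 m → arm 0.992 m, τ = 209 × 0.992 = 207.3 N·m counterclockwise.
Bag of cement: 26.6 × 9.81 = 260.9 N down at 0.191 m → arm 1.799 m, τ = 260.9 × 1.799 = 469.4 N·m counterclockwise.
Box: 7.57 × 9.81 = 74.26 N down at 1.41 m → arm 0.58 m, τ = 74.26 × 0.58 = 43.07 N·m counterclockwise.
Net moment of the loads = 956 N·m counterclockwise.
The upward force F acts at the left end, arm 1.99 m, giving F × 1.99 clockwise.
Balancing moments: F × 1.99 = 956, giving F = 956 / 1.99 = 480 N.

F ≈ 480 N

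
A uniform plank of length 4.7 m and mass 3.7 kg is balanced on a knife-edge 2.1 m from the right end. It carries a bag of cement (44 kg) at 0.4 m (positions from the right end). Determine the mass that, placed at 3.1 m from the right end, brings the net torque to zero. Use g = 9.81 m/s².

Sum moments about the knife-edge (at 2.1 m from the right end) (the support reaction has zero arm there).
Beam weight: 3.7 × 9.81 = 36.3 N down at 2.35 m → arm 0.25 m, τ = 36.3 × 0.25 = 9.075 N·m counterclockwise.
Bag of cement: 44 × 9.81 = 431.6 N down at 0.4 m → arm 1.7 m, τ = 431.6 × 1.7 = 733.7 N·m clockwise.
Net moment of known loads = 724.6 N·m clockwise.
An unknown mass m at 3.1 m has arm 1 m; its moment is m·g·1 counterclockwise.
Balancing moments: m × 9.81 × 1 = 724.6, giving m = 724.6 / (9.81 × 1) = 73.9 kg.

m ≈ 73.9 kg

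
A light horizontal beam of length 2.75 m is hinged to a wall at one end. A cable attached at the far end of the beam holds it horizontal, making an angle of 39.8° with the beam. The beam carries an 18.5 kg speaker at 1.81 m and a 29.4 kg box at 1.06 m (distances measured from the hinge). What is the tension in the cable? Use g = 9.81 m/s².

T ≈ 360 N

Sum moments about the hinge (the unknown hinge reaction has zero arm there).
Speaker: 18.5 × 9.81 = 181.5 N down at 1.81 m → arm 1.81 m, τ = 181.5 × 1.81 = 328.5 N·m clockwise.
Box: 29.4 × 9.81 = 288.4 N down at 1.06 m → arm 1.06 m, τ = 288.4 × 1.06 = 305.7 N·m clockwise.
Total clockwise load moment = 634.2 N·m.
The cable tension T acts at 2.75 m; only its component perpendicular to the beam, T sinθ, produces torque. sin 39.8° = 0.6401.
Στ = 0 ⇒ T × 2.75 × 0.6401 = 634.2 ⇒ T = 634.2 / 1.76 = 360 N.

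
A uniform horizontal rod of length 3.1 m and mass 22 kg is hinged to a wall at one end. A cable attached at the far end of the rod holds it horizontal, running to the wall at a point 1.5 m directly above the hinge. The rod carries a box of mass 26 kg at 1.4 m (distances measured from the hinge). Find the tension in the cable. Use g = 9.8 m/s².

Sum moments about the hinge (the unknown hinge reaction has zero arm there).
Beam weight: 22 × 9.8 = 215.6 N down at 1.55 m → arm 1.55 m, τ = 215.6 × 1.55 = 334.2 N·m clockwise.
Box: 26 × 9.8 = 254.8 N down at 1.4 m → arm 1.4 m, τ = 254.8 × 1.4 = 356.7 N·m clockwise.
Total clockwise load moment = 690.9 N·m.
The cable tension T acts at 3.1 m; only its component perpendicular to the rod, T sinθ, produces torque. sinθ = h/√(h²+d²) = 1.5/√(1.5²+3.1²) = 0.4356.
Balancing moments: T × 3.1 × 0.4356 = 690.9, giving T = 690.9 / 1.35 = 512 N.

T ≈ 512 N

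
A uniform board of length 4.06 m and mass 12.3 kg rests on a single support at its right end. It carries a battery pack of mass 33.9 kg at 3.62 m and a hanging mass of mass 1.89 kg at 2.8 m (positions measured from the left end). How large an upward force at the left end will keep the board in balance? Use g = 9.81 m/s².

F ≈ 102 N

Choose the right end as the axis so the unknown pivot reaction has zero arm there.
Beam weight: 12.3 × 9.81 = 120.7 N down at 2.03 m → arm 2.03 m, τ = 120.7 × 2.03 = 245 N·m counterclockwise.
Battery pack: 33.9 × 9.81 = 332.6 N down at 3.62 m → arm 0.44 m, τ = 332.6 × 0.44 = 146.3 N·m counterclockwise.
Hanging mass: 1.89 × 9.81 = 18.54 N down at 2.8 m → arm 1.26 m, τ = 18.54 × 1.26 = 23.36 N·m counterclockwise.
Net moment of the loads = 414.7 N·m counterclockwise.
The upward force F acts at the left end, arm 4.06 m, giving F × 4.06 clockwise.
Balancing moments: F × 4.06 = 414.7, giving F = 414.7 / 4.06 = 102 N.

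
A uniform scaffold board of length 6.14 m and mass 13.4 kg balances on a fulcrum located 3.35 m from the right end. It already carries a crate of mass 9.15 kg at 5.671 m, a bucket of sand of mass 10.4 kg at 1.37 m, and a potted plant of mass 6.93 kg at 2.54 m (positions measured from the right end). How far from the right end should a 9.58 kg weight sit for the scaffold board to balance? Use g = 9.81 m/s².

x ≈ 4.26 m from the right end

Take moments about the fulcrum (at 3.35 m from the right end).
Beam weight: 13.4 × 9.81 = 131.5 N down at 3.07 m → arm 0.28 m, τ = 131.5 × 0.28 = 36.82 N·m clockwise.
Crate: 9.15 × 9.81 = 89.76 N down at 5.671 m → arm 2.321 m, τ = 89.76 × 2.321 = 208.3 N·m counterclockwise.
Bucket of sand: 10.4 × 9.81 = 102 N down at 1.37 m → arm 1.98 m, τ = 102 × 1.98 = 202 N·m clockwise.
Potted plant: 6.93 × 9.81 = 67.98 N down at 2.54 m → arm 0.81 m, τ = 67.98 × 0.81 = 55.06 N·m clockwise.
Net moment of existing loads = 85.58 N·m clockwise.
The weight weighs 9.58 × 9.81 = 93.98 N and must supply an equal counterclockwise moment, so its lever arm about the fulcrum is 85.58 / 93.98 = 0.911 m.
That puts it at 3.35 + 0.911 = 4.26 m from the right end.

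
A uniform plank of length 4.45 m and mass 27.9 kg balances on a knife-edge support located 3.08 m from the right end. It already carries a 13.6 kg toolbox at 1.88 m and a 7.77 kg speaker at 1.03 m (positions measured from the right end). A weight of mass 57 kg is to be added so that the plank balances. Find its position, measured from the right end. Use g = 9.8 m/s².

x ≈ 4.06 m from the right end

Choose the knife-edge support (at 3.08 m from the right end) as the axis so the support reaction has zero arm there.
Beam weight: 27.9 × 9.8 = 273.4 N down at 2.225 m → arm 0.855 m, τ = 273.4 × 0.855 = 233.8 N·m clockwise.
Toolbox: 13.6 × 9.8 = 133.3 N down at 1.88 m → arm 1.2 m, τ = 133.3 × 1.2 = 160 N·m clockwise.
Speaker: 7.77 × 9.8 = 76.15 N down at 1.03 m → arm 2.05 m, τ = 76.15 × 2.05 = 156.1 N·m clockwise.
Net moment of existing loads = 549.9 N·m clockwise.
The weight weighs 57 × 9.8 = 558.6 N and must supply an equal counterclockwise moment, so its lever arm about the knife-edge support is 549.9 / 558.6 = 0.984 m.
That puts it at 3.08 + 0.984 = 4.06 m from the right end.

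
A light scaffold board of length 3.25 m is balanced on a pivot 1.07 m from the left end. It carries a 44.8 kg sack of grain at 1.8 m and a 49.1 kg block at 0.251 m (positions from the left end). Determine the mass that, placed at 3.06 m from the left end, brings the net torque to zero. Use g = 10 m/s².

m ≈ 3.77 kg

Sum moments about the pivot (at 1.07 m from the left end) (the support reaction has zero arm there).
Sack of grain: 44.8 × 10 = 448 N down at 1.8 m → arm 0.73 m, τ = 448 × 0.73 = 327 N·m clockwise.
Block: 49.1 × 10 = 491 N down at 0.251 m → arm 0.819 m, τ = 491 × 0.819 = 402.1 N·m counterclockwise.
Net moment of known loads = 75.1 N·m counterclockwise.
An unknown mass m at 3.06 m has arm 1.99 m; its moment is m·g·1.99 clockwise.
For rotational equilibrium, m × 10 × 1.99 = 75.1, so m = 75.1 / (10 × 1.99) = 3.77 kg.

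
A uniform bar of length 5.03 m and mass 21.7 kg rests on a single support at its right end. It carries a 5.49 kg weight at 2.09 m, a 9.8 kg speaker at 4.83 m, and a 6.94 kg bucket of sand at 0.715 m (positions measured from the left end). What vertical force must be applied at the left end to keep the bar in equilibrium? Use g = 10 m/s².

Take moments about the right end.
Beam weight: 21.7 × 10 = 217 N down at 2.515 m → arm 2.515 m, τ = 217 × 2.515 = 545.8 N·m counterclockwise.
Weight: 5.49 × 10 = 54.9 N down at 2.09 m → arm 2.94 m, τ = 54.9 × 2.94 = 161.4 N·m counterclockwise.
Speaker: 9.8 × 10 = 98 N down at 4.83 m → arm 0.2 m, τ = 98 × 0.2 = 19.6 N·m counterclockwise.
Bucket of sand: 6.94 × 10 = 69.4 N down at 0.715 m → arm 4.315 m, τ = 69.4 × 4.315 = 299.5 N·m counterclockwise.
Net moment of the loads = 1026 N·m counterclockwise.
The upward force F acts at the left end, arm 5.03 m, giving F × 5.03 clockwise.
Στ = 0 ⇒ F × 5.03 = 1026 ⇒ F = 1026 / 5.03 = 204 N.

F ≈ 204 N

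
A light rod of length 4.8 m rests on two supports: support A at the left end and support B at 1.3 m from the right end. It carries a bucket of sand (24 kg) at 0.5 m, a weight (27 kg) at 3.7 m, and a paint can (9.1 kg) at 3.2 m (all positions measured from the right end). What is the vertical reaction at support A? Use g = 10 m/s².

R_A ≈ 180 N

Choose support B as the axis so its reaction then has zero moment arm.
Bucket of sand: 24 × 10 = 240 N down at 0.5 m → arm 0.8 m, τ = 240 × 0.8 = 192 N·m clockwise.
Weight: 27 × 10 = 270 N down at 3.7 m → arm 2.4 m, τ = 270 × 2.4 = 648 N·m counterclockwise.
Paint can: 9.1 × 10 = 91 N down at 3.2 m → arm 1.9 m, τ = 91 × 1.9 = 172.9 N·m counterclockwise.
Net load moment about support B = 628.9 N·m counterclockwise.
Reaction R at support A is upward at 4.8 m, arm 3.5 m → moment R × 3.5 clockwise.
For rotational equilibrium, R × 3.5 = 628.9, so R = 180 N.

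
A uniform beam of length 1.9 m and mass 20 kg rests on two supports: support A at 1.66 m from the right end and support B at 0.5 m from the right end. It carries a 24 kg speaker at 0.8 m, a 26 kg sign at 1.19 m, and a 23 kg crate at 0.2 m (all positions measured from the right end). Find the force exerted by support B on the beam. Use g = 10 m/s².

About support A:
Beam weight: 20 × 10 = 200 N down at 0.95 m → arm 0.71 m, τ = 200 × 0.71 = 142 N·m clockwise.
Speaker: 24 × 10 = 240 N down at 0.8 m → arm 0.86 m, τ = 240 × 0.86 = 206.4 N·m clockwise.
Sign: 26 × 10 = 260 N down at 1.19 m → arm 0.47 m, τ = 260 × 0.47 = 122.2 N·m clockwise.
Crate: 23 × 10 = 230 N down at 0.2 m → arm 1.46 m, τ = 230 × 1.46 = 335.8 N·m clockwise.
Net load moment about support A = 806.4 N·m clockwise.
Reaction R at support B is upward at 0.5 m, arm 1.16 m → moment R × 1.16 counterclockwise.
Balancing moments: R × 1.16 = 806.4, giving R = 695 N.

R_B ≈ 695 N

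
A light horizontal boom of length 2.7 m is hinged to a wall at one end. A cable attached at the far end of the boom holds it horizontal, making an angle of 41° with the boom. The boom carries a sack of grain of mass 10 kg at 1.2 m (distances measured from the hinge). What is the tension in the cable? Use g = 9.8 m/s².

Take moments about the hinge.
Sack of grain: 10 × 9.8 = 98 N down at 1.2 m → arm 1.2 m, τ = 98 × 1.2 = 117.6 N·m clockwise.
Total clockwise load moment = 117.6 N·m.
The cable tension T acts at 2.7 m; only its component perpendicular to the boom, T sinθ, produces torque. sin 41° = 0.6561.
Setting net torque to zero: T × 2.7 × 0.6561 = 117.6 → T = 117.6 / 1.771 = 66.4 N.

T ≈ 66.4 N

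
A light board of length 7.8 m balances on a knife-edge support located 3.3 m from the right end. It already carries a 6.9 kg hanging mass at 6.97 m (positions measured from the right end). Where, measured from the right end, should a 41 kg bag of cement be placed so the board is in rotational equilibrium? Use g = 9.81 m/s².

Choose the knife-edge support (at 3.3 m from the right end) as the axis so the support reaction has zero arm there.
Hanging mass: 6.9 × 9.81 = 67.69 N down at 6.97 m → arm 3.67 m, τ = 67.69 × 3.67 = 248.4 N·m counterclockwise.
Net moment of existing loads = 248.4 N·m counterclockwise.
The bag of cement weighs 41 × 9.81 = 402.2 N and must supply an equal clockwise moment, so its lever arm about the knife-edge support is 248.4 / 402.2 = 0.618 m.
That puts it at 3.3 − 0.618 = 2.68 m from the right end.

x ≈ 2.68 m from the right end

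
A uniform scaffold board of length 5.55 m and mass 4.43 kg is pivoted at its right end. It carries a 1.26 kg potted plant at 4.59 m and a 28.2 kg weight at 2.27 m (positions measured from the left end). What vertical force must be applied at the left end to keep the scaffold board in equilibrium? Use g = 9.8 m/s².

F ≈ 187 N

About the right end:
Beam weight: 4.43 × 9.8 = 43.41 N down at 2.775 m → arm 2.775 m, τ = 43.41 × 2.775 = 120.5 N·m counterclockwise.
Potted plant: 1.26 × 9.8 = 12.35 N down at 4.59 m → arm 0.96 m, τ = 12.35 × 0.96 = 11.86 N·m counterclockwise.
Weight: 28.2 × 9.8 = 276.4 N down at 2.27 m → arm 3.28 m, τ = 276.4 × 3.28 = 906.6 N·m counterclockwise.
Net moment of the loads = 1039 N·m counterclockwise.
The upward force F acts at the left end, arm 5.55 m, giving F × 5.55 clockwise.
Setting net torque to zero: F × 5.55 = 1039 → F = 1039 / 5.55 = 187 N.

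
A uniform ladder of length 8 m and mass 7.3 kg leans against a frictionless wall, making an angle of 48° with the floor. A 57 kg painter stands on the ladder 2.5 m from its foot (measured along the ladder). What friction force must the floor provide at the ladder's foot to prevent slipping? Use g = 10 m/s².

Taking torques about the foot of the ladder:
Ladder weight 7.3×10 = 73 N acts at 4 m along the ladder; its horizontal arm is 4·cos48° = 2.677 m → τ = 195.4 N·m clockwise.
Painter: 57×10 = 570 N at 2.5 m → arm 1.673 m → τ = 953.6 N·m clockwise.
Wall normal N acts horizontally at the top; its moment arm is the height L sinθ = 8·sin48° = 5.945 m, counterclockwise.
For rotational equilibrium, N × 5.945 = 1149, so N = 193 N.
ΣFx = 0: friction at the foot balances the wall's push, so f = N_wall = 193 N.

f ≈ 193 N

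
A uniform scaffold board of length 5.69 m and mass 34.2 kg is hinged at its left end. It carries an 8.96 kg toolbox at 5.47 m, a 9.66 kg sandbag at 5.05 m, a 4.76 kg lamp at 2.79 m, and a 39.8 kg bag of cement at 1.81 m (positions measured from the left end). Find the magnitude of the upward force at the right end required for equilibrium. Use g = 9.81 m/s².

Sum moments about the left end (the unknown pivot reaction has zero arm there).
Beam weight: 34.2 × 9.81 = 335.5 N down at 2.845 m → arm 2.845 m, τ = 335.5 × 2.845 = 954.5 N·m clockwise.
Toolbox: 8.96 × 9.81 = 87.9 N down at 5.47 m → arm 5.47 m, τ = 87.9 × 5.47 = 480.8 N·m clockwise.
Sandbag: 9.66 × 9.81 = 94.76 N down at 5.05 m → arm 5.05 m, τ = 94.76 × 5.05 = 478.5 N·m clockwise.
Lamp: 4.76 × 9.81 = 46.7 N down at 2.79 m → arm 2.79 m, τ = 46.7 × 2.79 = 130.3 N·m clockwise.
Bag of cement: 39.8 × 9.81 = 390.4 N down at 1.81 m → arm 1.81 m, τ = 390.4 × 1.81 = 706.6 N·m clockwise.
Net moment of the loads = 2751 N·m clockwise.
The upward force F acts at the right end, arm 5.69 m, giving F × 5.69 counterclockwise.
For rotational equilibrium, F × 5.69 = 2751, so F = 2751 / 5.69 = 483 N.

F ≈ 483 N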